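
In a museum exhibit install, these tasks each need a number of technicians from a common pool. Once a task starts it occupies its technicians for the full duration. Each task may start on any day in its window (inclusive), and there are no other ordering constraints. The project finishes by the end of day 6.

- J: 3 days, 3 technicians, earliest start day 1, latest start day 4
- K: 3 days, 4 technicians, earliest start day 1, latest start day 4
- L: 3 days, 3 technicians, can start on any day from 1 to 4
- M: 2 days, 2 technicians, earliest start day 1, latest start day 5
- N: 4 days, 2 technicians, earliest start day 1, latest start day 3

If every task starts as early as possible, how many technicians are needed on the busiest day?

14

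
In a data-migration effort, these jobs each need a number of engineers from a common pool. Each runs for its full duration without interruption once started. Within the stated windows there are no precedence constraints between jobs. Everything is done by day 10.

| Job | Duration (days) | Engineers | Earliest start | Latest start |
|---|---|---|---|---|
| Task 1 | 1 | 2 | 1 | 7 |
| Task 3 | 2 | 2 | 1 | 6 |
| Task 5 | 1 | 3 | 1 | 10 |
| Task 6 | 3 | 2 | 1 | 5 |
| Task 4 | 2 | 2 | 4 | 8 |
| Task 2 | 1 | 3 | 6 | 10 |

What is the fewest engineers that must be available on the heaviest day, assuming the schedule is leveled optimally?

Early-start (Task 1@1, Task 3@1, Task 5@1, Task 6@1, Task 4@4, Task 2@6) gives peak 9: d1:9  d2:4  d3:2  d4:2  d5:2  d6:3  d7:0  d8:0  d9:0  d10:0.
Shift Task 3→2, Task 5→4, Task 6→5, Task 4→8, Task 2→10.
Schedule Task 1@1, Task 3@2, Task 5@4, Task 6@5, Task 4@8, Task 2@10: d1:2  d2:2  d3:2  d4:3  d5:2  d6:2  d7:2  d8:2  d9:2  d10:3 — peak 3.
Total engineer-days = 22 over 10 days ⇒ peak ≥ ⌈22/10⌉ = 3, so 3 is optimal.

3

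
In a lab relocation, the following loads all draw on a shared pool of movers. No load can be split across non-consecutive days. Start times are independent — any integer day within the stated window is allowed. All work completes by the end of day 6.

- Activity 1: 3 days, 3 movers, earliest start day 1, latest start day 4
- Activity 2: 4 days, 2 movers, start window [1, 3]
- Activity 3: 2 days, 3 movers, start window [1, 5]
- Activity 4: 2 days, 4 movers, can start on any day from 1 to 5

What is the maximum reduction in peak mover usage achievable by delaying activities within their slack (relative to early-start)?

6

Early-start peak: d1:12  d2:12  d3:5  d4:2  d5:0  d6:0 ⇒ 12.
Leveled (Activity 1@1, Activity 2@3, Activity 3@1, Activity 4@4): d1:6  d2:6  d3:5  d4:6  d5:6  d6:2 ⇒ 6.
Reduction 12 − 6 = 6.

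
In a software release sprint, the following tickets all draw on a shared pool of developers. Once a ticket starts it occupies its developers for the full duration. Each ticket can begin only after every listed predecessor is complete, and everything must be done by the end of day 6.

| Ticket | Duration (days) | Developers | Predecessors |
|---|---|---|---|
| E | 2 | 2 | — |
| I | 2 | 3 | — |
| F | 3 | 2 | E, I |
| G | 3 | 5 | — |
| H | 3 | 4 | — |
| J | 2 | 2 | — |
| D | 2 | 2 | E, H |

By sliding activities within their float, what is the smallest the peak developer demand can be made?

9

Early-start (E@1, I@1, F@3, G@1, H@1, J@1, D@4) gives peak 16: d1:16  d2:16  d3:11  d4:4  d5:4  d6:0.
Shift G→4, J→3, D→5.
Schedule E@1, I@1, F@3, G@4, H@1, J@3, D@5: d1:9  d2:9  d3:8  d4:9  d5:9  d6:7 — peak 9.
Total developer-days = 51 over 6 days ⇒ peak ≥ ⌈51/6⌉ = 9, so 9 is optimal.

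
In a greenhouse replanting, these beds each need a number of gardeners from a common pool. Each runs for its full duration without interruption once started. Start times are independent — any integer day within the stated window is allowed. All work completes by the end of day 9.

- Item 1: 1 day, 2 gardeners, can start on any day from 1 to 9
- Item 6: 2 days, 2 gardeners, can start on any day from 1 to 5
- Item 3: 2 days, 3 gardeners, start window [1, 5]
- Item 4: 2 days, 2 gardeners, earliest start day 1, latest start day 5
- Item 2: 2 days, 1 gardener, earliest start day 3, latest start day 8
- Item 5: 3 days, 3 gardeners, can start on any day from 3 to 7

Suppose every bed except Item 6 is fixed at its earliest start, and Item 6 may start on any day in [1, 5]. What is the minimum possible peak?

7

Item 6@1: d1:9  d2:7  d3:4  d4:4  d5:3  d6:0  d7:0  d8:0  d9:0 → peak 9
Item 6@2: d1:7  d2:7  d3:6  d4:4  d5:3  d6:0  d7:0  d8:0  d9:0 → peak 7
Item 6@3: d1:7  d2:5  d3:6  d4:6  d5:3  d6:0  d7:0  d8:0  d9:0 → peak 7
Item 6@4: d1:7  d2:5  d3:4  d4:6  d5:5  d6:0  d7:0  d8:0  d9:0 → peak 7
Item 6@5: d1:7  d2:5  d3:4  d4:4  d5:5  d6:2  d7:0  d8:0  d9:0 → peak 7
Best is Item 6@2, peak 7.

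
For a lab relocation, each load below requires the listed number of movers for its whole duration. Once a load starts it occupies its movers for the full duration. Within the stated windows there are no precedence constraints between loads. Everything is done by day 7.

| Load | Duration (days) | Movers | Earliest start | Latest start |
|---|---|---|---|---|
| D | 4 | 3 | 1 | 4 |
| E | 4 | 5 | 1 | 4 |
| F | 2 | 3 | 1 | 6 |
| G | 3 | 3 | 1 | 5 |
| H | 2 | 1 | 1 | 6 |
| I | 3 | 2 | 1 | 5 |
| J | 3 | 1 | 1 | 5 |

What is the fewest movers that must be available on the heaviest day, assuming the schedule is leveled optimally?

Early-start (D@1, E@1, F@1, G@1, H@1, I@1, J@1) gives peak 18: d1:18  d2:18  d3:14  d4:8  d5:0  d6:0  d7:0.
Shift F→5, G→5, I→5, J→3.
Schedule D@1, E@1, F@5, G@5, H@1, I@5, J@3: d1:9  d2:9  d3:9  d4:9  d5:9  d6:8  d7:5 — peak 9.
Total mover-days = 58 over 7 days ⇒ peak ≥ ⌈58/7⌉ = 9, so 9 is optimal.

9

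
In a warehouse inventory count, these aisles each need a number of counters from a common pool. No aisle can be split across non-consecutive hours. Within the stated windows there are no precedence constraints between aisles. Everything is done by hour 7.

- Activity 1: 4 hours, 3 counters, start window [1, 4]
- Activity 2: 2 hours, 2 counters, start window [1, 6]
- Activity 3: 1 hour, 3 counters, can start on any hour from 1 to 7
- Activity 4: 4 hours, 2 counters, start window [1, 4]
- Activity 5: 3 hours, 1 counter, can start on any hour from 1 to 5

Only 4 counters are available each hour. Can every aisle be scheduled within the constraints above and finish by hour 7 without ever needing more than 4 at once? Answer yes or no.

no

Total counter-hours = 30; over 7 hours the average is 30/7 > 4, so some hour must exceed 4.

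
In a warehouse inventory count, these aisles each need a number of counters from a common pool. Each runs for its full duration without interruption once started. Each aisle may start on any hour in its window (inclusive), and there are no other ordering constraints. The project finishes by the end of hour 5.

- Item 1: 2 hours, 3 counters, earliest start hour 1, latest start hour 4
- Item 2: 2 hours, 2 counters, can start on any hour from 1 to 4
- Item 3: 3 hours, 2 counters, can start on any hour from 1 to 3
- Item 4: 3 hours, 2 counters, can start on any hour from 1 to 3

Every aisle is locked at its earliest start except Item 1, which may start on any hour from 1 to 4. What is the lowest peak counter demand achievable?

Item 1@1: h1:9  h2:9  h3:4  h4:0  h5:0 → peak 9
Item 1@2: h1:6  h2:9  h3:7  h4:0  h5:0 → peak 9
Item 1@3: h1:6  h2:6  h3:7  h4:3  h5:0 → peak 7
Item 1@4: h1:6  h2:6  h3:4  h4:3  h5:3 → peak 6
Best is Item 1@4, peak 6.

6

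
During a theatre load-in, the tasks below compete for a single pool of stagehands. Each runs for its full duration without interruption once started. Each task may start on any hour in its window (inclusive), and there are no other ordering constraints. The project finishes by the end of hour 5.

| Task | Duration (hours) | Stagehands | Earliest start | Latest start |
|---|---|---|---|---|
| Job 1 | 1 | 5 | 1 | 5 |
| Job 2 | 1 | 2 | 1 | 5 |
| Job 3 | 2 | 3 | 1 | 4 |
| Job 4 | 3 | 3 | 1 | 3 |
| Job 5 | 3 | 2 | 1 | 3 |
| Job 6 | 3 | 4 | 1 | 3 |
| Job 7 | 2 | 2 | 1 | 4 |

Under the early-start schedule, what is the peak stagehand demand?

21

Early-start schedule: Job 1@1, Job 2@1, Job 3@1, Job 4@1, Job 5@1, Job 6@1, Job 7@1.
Load per hour: hour 1: 21, hour 2: 14, hour 3: 9, hour 4: 0, hour 5: 0.
Peak is 21.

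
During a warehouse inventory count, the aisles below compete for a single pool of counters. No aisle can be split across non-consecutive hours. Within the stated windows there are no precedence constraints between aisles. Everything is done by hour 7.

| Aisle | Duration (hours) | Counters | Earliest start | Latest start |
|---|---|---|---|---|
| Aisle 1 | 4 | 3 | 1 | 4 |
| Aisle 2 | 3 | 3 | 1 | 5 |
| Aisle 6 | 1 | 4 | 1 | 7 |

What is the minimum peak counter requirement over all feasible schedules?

Early-start (Aisle 1@1, Aisle 2@1, Aisle 6@1) gives peak 10: h1:10  h2:6  h3:6  h4:3  h5:0  h6:0  h7:0.
Shift Aisle 6→5.
Schedule Aisle 1@1, Aisle 2@1, Aisle 6@5: h1:6  h2:6  h3:6  h4:3  h5:4  h6:0  h7:0 — peak 6.

6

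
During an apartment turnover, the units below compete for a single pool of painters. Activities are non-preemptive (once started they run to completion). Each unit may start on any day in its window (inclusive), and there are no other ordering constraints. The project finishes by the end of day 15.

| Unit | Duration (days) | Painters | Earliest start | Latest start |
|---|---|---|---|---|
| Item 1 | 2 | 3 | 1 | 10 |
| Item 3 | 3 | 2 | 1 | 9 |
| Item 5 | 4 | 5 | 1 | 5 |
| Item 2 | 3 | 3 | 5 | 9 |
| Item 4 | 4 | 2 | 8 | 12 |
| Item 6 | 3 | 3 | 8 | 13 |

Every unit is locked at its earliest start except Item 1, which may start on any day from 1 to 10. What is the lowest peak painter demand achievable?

Item 1@1: d1:10  d2:10  d3:7  d4:5  d5:3  d6:3  d7:3  d8:5  d9:5  d10:5  d11:2  d12:0  d13:0  d14:0  d15:0 → peak 10
Item 1@2: d1:7  d2:10  d3:10  d4:5  d5:3  d6:3  d7:3  d8:5  d9:5  d10:5  d11:2  d12:0  d13:0  d14:0  d15:0 → peak 10
Item 1@3: d1:7  d2:7  d3:10  d4:8  d5:3  d6:3  d7:3  d8:5  d9:5  d10:5  d11:2  d12:0  d13:0  d14:0  d15:0 → peak 10
Item 1@4: d1:7  d2:7  d3:7  d4:8  d5:6  d6:3  d7:3  d8:5  d9:5  d10:5  d11:2  d12:0  d13:0  d14:0  d15:0 → peak 8
Item 1@5: d1:7  d2:7  d3:7  d4:5  d5:6  d6:6  d7:3  d8:5  d9:5  d10:5  d11:2  d12:0  d13:0  d14:0  d15:0 → peak 7
Item 1@6: d1:7  d2:7  d3:7  d4:5  d5:3  d6:6  d7:6  d8:5  d9:5  d10:5  d11:2  d12:0  d13:0  d14:0  d15:0 → peak 7
Item 1@7: d1:7  d2:7  d3:7  d4:5  d5:3  d6:3  d7:6  d8:8  d9:5  d10:5  d11:2  d12:0  d13:0  d14:0  d15:0 → peak 8
Item 1@8: d1:7  d2:7  d3:7  d4:5  d5:3  d6:3  d7:3  d8:8  d9:8  d10:5  d11:2  d12:0  d13:0  d14:0  d15:0 → peak 8
Item 1@9: d1:7  d2:7  d3:7  d4:5  d5:3  d6:3  d7:3  d8:5  d9:8  d10:8  d11:2  d12:0  d13:0  d14:0  d15:0 → peak 8
Item 1@10: d1:7  d2:7  d3:7  d4:5  d5:3  d6:3  d7:3  d8:5  d9:5  d10:8  d11:5  d12:0  d13:0  d14:0  d15:0 → peak 8
Best is Item 1@5, peak 7.

7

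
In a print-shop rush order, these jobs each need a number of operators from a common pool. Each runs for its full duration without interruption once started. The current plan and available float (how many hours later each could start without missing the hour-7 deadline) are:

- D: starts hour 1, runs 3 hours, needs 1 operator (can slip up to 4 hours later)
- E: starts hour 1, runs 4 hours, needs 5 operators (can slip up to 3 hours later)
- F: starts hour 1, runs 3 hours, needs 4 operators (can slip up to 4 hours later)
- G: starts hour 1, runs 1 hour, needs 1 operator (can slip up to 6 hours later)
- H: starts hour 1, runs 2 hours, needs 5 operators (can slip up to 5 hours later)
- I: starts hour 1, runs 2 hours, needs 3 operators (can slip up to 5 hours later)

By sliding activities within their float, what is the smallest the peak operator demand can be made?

Early-start (D@1, E@1, F@1, G@1, H@1, I@1) gives peak 19: h1:19  h2:18  h3:10  h4:5  h5:0  h6:0  h7:0.
Shift F→4, H→5, I→2.
Schedule D@1, E@1, F@4, G@1, H@5, I@2: h1:7  h2:9  h3:9  h4:9  h5:9  h6:9  h7:0 — peak 9.

9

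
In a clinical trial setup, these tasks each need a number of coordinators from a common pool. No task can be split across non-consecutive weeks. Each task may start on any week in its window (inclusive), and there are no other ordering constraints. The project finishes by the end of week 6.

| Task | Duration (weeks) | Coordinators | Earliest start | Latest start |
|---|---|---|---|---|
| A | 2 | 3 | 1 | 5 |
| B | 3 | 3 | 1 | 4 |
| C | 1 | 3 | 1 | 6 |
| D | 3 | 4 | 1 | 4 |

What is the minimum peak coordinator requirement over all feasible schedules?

Early-start (A@1, B@1, C@1, D@1) gives peak 13: w1:13  w2:10  w3:7  w4:0  w5:0  w6:0.
Shift C→3, D→4.
Schedule A@1, B@1, C@3, D@4: w1:6  w2:6  w3:6  w4:4  w5:4  w6:4 — peak 6.

6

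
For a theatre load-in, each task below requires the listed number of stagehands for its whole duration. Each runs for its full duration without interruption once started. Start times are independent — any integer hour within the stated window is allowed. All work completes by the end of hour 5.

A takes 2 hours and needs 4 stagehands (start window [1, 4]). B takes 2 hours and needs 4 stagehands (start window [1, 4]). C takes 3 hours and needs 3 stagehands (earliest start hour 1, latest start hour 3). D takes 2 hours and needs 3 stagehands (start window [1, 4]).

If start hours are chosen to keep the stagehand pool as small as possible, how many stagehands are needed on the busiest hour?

Early-start (A@1, B@1, C@1, D@1) gives peak 14: h1:14  h2:14  h3:3  h4:0  h5:0.
Shift B→3, D→4.
Schedule A@1, B@3, C@1, D@4: h1:7  h2:7  h3:7  h4:7  h5:3 — peak 7.
Total stagehand-hours = 31 over 5 hours ⇒ peak ≥ ⌈31/5⌉ = 7, so 7 is optimal.

7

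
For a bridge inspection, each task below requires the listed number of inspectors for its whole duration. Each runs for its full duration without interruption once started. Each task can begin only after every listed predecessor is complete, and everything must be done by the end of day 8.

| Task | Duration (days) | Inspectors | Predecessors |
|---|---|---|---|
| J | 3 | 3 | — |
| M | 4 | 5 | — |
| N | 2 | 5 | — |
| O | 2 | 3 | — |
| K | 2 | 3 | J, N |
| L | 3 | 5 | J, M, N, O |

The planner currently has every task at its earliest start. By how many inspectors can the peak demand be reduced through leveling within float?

5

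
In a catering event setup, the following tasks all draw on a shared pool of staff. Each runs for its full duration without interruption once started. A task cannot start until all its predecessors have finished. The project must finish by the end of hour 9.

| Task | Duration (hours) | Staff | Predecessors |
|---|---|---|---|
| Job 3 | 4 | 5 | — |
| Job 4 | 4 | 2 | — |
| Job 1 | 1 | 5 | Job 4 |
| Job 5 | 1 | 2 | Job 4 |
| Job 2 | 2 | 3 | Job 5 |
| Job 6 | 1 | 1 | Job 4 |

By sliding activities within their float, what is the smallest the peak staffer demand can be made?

7

Early-start (Job 3@1, Job 4@1, Job 1@5, Job 5@5, Job 2@6, Job 6@5) gives peak 8: h1:7  h2:7  h3:7  h4:7  h5:8  h6:3  h7:3  h8:0  h9:0.
Shift Job 6→6.
Schedule Job 3@1, Job 4@1, Job 1@5, Job 5@5, Job 2@6, Job 6@6: h1:7  h2:7  h3:7  h4:7  h5:7  h6:4  h7:3  h8:0  h9:0 — peak 7.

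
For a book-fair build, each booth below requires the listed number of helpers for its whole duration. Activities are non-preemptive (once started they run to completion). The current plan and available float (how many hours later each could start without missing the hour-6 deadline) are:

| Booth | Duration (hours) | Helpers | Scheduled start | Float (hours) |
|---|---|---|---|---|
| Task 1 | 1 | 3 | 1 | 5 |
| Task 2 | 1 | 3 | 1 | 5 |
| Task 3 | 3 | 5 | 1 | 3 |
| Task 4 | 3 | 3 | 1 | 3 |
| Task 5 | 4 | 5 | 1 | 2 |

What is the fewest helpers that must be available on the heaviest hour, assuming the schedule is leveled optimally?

Early-start (Task 1@1, Task 2@1, Task 3@1, Task 4@1, Task 5@1) gives peak 19: h1:19  h2:13  h3:13  h4:5  h5:0  h6:0.
Shift Task 3→4, Task 5→2.
Schedule Task 1@1, Task 2@1, Task 3@4, Task 4@1, Task 5@2: h1:9  h2:8  h3:8  h4:10  h5:10  h6:5 — peak 10.

10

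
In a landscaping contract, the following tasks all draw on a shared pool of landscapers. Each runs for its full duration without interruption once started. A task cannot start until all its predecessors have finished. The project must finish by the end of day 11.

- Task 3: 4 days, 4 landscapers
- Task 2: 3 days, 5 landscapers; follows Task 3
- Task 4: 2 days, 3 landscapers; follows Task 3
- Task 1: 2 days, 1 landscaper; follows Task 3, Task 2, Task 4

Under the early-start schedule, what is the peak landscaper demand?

8

Early-start schedule: Task 3@1, Task 2@5, Task 4@5, Task 1@8.
Load per day: day 1: 4, day 2: 4, day 3: 4, day 4: 4, day 5: 8, day 6: 8, day 7: 5, day 8: 1, day 9: 1, day 10: 0, day 11: 0.
Peak is 8.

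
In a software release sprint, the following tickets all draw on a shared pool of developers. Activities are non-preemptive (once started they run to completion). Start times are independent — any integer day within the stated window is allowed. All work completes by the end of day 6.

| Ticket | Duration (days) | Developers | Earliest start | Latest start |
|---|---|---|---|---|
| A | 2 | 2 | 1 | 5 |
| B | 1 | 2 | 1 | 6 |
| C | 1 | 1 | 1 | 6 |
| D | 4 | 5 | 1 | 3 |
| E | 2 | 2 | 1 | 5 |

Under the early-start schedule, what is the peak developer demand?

12

Early-start schedule: A@1, B@1, C@1, D@1, E@1.
Load per day: day 1: 12, day 2: 9, day 3: 5, day 4: 5, day 5: 0, day 6: 0.
Peak is 12.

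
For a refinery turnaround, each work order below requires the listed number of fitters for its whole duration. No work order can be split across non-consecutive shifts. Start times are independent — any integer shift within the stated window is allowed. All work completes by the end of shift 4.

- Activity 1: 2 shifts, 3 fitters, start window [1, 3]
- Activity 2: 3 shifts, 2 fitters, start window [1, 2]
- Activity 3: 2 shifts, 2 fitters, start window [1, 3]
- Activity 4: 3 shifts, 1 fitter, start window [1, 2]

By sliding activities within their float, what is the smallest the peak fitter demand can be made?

Early-start (Activity 1@1, Activity 2@1, Activity 3@1, Activity 4@1) gives peak 8: s1:8  s2:8  s3:3  s4:0.
Shift Activity 3→3.
Schedule Activity 1@1, Activity 2@1, Activity 3@3, Activity 4@1: s1:6  s2:6  s3:5  s4:2 — peak 6.

6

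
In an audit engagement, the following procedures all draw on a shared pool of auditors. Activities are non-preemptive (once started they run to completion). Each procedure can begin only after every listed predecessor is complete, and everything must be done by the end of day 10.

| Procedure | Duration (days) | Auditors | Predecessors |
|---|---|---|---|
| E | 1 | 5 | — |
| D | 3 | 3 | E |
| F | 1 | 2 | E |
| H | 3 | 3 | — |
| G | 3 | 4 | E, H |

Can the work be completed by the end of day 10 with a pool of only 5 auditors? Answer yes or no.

Schedule E@1, D@2, F@2, H@5, G@8: d1:5  d2:5  d3:3  d4:3  d5:3  d6:3  d7:3  d8:4  d9:4  d10:4 — peak 5 ≤ 5.

yes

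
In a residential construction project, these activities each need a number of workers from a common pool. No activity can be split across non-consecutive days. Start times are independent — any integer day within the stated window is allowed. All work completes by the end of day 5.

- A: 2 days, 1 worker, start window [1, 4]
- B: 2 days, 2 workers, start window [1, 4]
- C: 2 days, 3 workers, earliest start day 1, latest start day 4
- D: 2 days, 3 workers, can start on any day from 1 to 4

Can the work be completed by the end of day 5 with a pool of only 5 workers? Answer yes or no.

Schedule A@1, B@3, C@1, D@3: d1:4  d2:4  d3:5  d4:5  d5:0 — peak 5 ≤ 5.

yes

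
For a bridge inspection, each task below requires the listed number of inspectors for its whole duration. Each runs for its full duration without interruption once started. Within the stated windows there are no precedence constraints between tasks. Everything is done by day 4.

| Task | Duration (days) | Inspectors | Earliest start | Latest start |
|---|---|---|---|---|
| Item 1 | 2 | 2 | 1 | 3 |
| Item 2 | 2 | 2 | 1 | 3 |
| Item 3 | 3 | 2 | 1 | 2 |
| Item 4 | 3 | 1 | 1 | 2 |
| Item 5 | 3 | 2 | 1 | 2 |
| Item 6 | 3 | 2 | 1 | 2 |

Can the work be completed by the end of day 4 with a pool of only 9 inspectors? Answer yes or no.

yes

Schedule Item 1@1, Item 2@3, Item 3@1, Item 4@1, Item 5@1, Item 6@1: d1:9  d2:9  d3:9  d4:2 — peak 9 ≤ 9.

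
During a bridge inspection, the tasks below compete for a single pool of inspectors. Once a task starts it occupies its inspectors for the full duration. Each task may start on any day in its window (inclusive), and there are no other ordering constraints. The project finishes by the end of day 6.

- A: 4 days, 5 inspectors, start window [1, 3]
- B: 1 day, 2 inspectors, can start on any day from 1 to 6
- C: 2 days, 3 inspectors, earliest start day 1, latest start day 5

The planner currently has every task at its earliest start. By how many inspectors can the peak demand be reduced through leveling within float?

Early-start peak: d1:10  d2:8  d3:5  d4:5  d5:0  d6:0 ⇒ 10.
Leveled (A@1, B@5, C@5): d1:5  d2:5  d3:5  d4:5  d5:5  d6:3 ⇒ 5.
Reduction 10 − 5 = 5.

5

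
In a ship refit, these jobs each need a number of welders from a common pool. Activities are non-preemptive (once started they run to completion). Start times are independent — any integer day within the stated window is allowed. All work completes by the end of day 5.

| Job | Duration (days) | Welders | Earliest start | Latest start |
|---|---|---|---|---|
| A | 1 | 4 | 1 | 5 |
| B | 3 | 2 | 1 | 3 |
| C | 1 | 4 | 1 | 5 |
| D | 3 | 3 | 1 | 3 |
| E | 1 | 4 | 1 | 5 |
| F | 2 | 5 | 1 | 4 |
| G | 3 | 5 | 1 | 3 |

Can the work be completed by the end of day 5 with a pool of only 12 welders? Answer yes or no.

yes

Schedule A@1, B@1, C@2, D@3, E@4, F@1, G@3: d1:11  d2:11  d3:10  d4:12  d5:8 — peak 12 ≤ 12.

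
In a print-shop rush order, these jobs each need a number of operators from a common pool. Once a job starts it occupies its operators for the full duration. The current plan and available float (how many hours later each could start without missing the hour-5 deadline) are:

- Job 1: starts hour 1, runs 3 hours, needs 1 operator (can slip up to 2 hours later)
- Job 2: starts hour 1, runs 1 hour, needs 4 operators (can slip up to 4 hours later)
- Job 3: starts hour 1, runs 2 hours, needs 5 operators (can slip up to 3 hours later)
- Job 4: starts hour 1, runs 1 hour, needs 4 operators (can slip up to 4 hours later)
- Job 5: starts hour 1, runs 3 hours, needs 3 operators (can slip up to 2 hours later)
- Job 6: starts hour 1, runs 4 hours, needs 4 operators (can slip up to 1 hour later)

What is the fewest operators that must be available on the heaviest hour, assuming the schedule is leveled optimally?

Early-start (Job 1@1, Job 2@1, Job 3@1, Job 4@1, Job 5@1, Job 6@1) gives peak 21: h1:21  h2:13  h3:8  h4:4  h5:0.
Shift Job 4→4, Job 5→3, Job 6→2.
Schedule Job 1@1, Job 2@1, Job 3@1, Job 4@4, Job 5@3, Job 6@2: h1:10  h2:10  h3:8  h4:11  h5:7 — peak 11.

11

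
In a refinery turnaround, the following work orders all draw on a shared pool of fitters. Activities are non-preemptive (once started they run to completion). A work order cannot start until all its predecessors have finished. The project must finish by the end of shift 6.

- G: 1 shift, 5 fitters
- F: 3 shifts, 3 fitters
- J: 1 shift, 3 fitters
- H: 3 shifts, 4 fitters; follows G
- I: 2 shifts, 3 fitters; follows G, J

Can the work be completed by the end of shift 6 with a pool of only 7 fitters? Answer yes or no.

yes

Schedule G@1, F@2, J@2, H@3, I@5: s1:5  s2:6  s3:7  s4:7  s5:7  s6:3 — peak 7 ≤ 7.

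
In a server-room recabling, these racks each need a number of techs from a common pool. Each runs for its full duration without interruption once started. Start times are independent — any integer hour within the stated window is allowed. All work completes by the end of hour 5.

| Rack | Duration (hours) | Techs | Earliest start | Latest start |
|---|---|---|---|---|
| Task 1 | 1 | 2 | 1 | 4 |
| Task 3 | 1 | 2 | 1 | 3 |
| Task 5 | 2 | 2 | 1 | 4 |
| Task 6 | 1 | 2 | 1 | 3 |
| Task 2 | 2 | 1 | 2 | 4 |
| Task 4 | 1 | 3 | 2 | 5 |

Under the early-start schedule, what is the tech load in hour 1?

8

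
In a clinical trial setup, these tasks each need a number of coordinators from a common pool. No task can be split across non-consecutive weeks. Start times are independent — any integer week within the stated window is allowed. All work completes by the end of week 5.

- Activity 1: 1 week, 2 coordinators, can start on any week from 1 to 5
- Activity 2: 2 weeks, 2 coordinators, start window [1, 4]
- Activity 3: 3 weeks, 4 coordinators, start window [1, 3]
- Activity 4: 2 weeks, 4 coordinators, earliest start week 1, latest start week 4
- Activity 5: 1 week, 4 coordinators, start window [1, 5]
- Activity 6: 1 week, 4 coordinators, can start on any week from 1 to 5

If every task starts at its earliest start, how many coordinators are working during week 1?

At early start, week 1 has: Activity 1, Activity 2, Activity 3, Activity 4, Activity 5, Activity 6.
Demand: 2 + 2 + 4 + 4 + 4 + 4 = 20.

20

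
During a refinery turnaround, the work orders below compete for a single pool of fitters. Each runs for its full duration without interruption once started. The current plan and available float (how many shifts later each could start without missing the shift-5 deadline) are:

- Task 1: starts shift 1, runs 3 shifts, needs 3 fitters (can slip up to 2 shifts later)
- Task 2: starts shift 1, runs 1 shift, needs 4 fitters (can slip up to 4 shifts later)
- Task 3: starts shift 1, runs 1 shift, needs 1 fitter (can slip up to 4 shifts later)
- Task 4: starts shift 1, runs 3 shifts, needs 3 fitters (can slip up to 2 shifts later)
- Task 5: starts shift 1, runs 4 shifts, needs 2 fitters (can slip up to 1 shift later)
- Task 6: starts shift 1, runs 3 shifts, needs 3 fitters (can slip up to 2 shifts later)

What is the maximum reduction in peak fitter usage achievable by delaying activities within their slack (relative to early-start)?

5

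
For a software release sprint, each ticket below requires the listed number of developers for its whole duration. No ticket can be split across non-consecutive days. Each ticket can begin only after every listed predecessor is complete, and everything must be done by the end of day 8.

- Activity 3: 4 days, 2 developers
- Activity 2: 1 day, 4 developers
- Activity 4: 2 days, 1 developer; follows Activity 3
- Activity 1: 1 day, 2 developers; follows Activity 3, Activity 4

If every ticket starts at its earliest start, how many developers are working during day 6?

1

At early start, day 6 has: Activity 4.
Demand: 1 = 1.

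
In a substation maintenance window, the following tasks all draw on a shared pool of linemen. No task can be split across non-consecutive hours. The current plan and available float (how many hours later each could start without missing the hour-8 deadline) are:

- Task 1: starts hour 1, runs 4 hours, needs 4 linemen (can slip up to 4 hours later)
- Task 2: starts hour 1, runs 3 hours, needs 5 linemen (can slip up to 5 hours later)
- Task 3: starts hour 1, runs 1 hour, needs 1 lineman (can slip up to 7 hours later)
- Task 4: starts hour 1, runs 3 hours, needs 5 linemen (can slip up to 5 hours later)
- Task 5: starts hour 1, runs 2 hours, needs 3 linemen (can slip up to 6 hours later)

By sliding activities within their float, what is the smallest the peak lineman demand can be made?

9

Early-start (Task 1@1, Task 2@1, Task 3@1, Task 4@1, Task 5@1) gives peak 18: h1:18  h2:17  h3:14  h4:4  h5:0  h6:0  h7:0  h8:0.
Shift Task 3→4, Task 4→5, Task 5→4.
Schedule Task 1@1, Task 2@1, Task 3@4, Task 4@5, Task 5@4: h1:9  h2:9  h3:9  h4:8  h5:8  h6:5  h7:5  h8:0 — peak 9.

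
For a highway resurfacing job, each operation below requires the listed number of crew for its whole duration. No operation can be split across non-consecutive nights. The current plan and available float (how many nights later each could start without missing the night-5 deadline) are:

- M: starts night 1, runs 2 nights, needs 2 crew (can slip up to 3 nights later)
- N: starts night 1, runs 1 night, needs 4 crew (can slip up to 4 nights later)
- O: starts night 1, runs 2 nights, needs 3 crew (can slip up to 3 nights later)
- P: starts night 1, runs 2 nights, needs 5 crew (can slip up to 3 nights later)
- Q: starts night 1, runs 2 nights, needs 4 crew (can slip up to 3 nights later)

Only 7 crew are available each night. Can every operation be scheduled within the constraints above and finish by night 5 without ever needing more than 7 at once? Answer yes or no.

yes

Schedule M@1, N@1, O@4, P@2, Q@4: n1:6  n2:7  n3:5  n4:7  n5:7 — peak 7 ≤ 7.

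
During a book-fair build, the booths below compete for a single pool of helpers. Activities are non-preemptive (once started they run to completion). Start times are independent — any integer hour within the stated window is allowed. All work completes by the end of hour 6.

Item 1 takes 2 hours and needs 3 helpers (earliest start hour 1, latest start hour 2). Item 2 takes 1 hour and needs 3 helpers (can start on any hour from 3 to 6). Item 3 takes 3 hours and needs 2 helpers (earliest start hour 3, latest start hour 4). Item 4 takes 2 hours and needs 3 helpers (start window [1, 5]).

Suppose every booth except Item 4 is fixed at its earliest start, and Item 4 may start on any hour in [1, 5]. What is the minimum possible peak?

Item 4@1: h1:6  h2:6  h3:5  h4:2  h5:2  h6:0 → peak 6
Item 4@2: h1:3  h2:6  h3:8  h4:2  h5:2  h6:0 → peak 8
Item 4@3: h1:3  h2:3  h3:8  h4:5  h5:2  h6:0 → peak 8
Item 4@4: h1:3  h2:3  h3:5  h4:5  h5:5  h6:0 → peak 5
Item 4@5: h1:3  h2:3  h3:5  h4:2  h5:5  h6:3 → peak 5
Best is Item 4@4, peak 5.

5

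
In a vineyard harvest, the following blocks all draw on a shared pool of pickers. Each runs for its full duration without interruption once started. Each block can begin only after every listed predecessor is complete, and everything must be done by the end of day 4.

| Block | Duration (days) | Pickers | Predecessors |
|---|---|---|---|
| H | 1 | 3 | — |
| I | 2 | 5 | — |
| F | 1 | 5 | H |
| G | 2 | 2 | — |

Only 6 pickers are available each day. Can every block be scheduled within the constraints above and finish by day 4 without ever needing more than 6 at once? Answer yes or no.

The minimum achievable peak is 7; 6 < 7, so no feasible schedule stays within the cap.

no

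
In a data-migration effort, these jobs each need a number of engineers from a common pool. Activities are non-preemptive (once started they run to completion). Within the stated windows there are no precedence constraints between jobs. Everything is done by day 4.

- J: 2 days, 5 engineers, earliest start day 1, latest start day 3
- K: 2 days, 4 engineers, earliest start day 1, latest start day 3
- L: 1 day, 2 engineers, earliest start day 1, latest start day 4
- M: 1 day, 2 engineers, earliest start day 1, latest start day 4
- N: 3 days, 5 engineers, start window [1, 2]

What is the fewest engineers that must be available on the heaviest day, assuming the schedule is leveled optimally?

10

Early-start (J@1, K@1, L@1, M@1, N@1) gives peak 18: d1:18  d2:14  d3:5  d4:0.
Shift K→3, N→2.
Schedule J@1, K@3, L@1, M@1, N@2: d1:9  d2:10  d3:9  d4:9 — peak 10.
Total engineer-days = 37 over 4 days ⇒ peak ≥ ⌈37/4⌉ = 10, so 10 is optimal.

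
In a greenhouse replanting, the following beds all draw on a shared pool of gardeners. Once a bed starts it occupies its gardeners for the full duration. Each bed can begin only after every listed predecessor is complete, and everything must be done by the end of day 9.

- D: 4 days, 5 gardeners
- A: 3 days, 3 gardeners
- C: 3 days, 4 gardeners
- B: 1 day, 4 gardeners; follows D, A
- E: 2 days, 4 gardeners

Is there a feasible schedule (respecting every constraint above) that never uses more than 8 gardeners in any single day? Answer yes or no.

Schedule D@1, A@1, C@5, B@5, E@6: d1:8  d2:8  d3:8  d4:5  d5:8  d6:8  d7:8  d8:0  d9:0 — peak 8 ≤ 8.

yes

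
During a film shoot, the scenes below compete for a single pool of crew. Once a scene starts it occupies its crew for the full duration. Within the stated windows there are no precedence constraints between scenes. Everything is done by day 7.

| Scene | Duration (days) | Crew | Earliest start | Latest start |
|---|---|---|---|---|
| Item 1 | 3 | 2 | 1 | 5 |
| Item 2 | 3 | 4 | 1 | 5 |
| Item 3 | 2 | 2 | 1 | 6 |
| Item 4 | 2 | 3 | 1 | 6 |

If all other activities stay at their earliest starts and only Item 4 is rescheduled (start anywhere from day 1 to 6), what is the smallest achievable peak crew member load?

Item 4@1: d1:11  d2:11  d3:6  d4:0  d5:0  d6:0  d7:0 → peak 11
Item 4@2: d1:8  d2:11  d3:9  d4:0  d5:0  d6:0  d7:0 → peak 11
Item 4@3: d1:8  d2:8  d3:9  d4:3  d5:0  d6:0  d7:0 → peak 9
Item 4@4: d1:8  d2:8  d3:6  d4:3  d5:3  d6:0  d7:0 → peak 8
Item 4@5: d1:8  d2:8  d3:6  d4:0  d5:3  d6:3  d7:0 → peak 8
Item 4@6: d1:8  d2:8  d3:6  d4:0  d5:0  d6:3  d7:3 → peak 8
Best is Item 4@4, peak 8.

8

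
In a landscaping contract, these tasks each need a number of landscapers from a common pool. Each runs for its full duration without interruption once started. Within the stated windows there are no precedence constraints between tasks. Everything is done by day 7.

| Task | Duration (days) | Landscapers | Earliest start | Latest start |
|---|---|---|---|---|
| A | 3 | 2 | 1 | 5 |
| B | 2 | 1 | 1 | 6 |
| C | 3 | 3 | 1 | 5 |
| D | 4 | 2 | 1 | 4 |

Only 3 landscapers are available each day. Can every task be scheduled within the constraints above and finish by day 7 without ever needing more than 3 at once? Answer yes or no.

Total landscaper-days = 25; over 7 days the average is 25/7 > 3, so some day must exceed 3.

no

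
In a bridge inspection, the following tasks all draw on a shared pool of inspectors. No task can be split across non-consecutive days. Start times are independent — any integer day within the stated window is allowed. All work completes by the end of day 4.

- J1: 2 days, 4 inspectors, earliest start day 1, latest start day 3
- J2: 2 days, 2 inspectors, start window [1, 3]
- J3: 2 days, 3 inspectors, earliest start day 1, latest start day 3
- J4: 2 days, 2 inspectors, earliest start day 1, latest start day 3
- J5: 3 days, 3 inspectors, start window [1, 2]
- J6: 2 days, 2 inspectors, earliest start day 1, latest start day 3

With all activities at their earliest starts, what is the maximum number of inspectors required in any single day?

Early-start schedule: J1@1, J2@1, J3@1, J4@1, J5@1, J6@1.
Load per day: day 1: 16, day 2: 16, day 3: 3, day 4: 0.
Peak is 16.

16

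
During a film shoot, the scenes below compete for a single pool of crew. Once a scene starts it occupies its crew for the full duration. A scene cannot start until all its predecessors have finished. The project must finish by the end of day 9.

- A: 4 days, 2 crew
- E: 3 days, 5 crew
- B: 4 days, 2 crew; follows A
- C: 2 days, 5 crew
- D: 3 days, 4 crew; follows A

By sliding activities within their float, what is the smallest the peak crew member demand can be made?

7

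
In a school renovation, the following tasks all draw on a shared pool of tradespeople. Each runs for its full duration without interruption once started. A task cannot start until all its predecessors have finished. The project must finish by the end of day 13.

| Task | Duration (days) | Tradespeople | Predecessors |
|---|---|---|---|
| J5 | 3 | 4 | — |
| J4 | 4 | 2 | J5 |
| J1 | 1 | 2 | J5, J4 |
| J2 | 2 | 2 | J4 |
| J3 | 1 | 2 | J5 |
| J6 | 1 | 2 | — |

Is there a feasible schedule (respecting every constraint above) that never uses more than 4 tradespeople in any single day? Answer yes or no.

Schedule J5@1, J4@4, J1@8, J2@8, J3@4, J6@5: d1:4  d2:4  d3:4  d4:4  d5:4  d6:2  d7:2  d8:4  d9:2  d10:0  d11:0  d12:0  d13:0 — peak 4 ≤ 4.

yes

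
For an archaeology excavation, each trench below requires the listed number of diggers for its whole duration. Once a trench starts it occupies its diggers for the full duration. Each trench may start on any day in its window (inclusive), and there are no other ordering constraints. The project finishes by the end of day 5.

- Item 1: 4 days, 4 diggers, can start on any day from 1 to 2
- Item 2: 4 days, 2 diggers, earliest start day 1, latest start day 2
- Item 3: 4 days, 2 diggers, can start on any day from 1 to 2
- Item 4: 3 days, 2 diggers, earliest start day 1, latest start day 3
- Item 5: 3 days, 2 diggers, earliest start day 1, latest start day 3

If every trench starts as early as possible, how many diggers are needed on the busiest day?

Early-start schedule: Item 1@1, Item 2@1, Item 3@1, Item 4@1, Item 5@1.
Load per day: day 1: 12, day 2: 12, day 3: 12, day 4: 8, day 5: 0.
Peak is 12.

12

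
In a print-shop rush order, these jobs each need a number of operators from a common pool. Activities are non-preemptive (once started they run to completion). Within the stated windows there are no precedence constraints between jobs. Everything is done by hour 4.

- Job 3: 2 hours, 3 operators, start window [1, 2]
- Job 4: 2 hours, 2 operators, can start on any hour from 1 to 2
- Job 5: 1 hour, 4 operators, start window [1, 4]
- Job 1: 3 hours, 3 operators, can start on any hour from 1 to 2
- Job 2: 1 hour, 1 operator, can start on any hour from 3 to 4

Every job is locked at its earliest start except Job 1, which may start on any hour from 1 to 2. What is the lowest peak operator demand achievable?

9

Job 1@1: h1:12  h2:8  h3:4  h4:0 → peak 12
Job 1@2: h1:9  h2:8  h3:4  h4:3 → peak 9
Best is Job 1@2, peak 9.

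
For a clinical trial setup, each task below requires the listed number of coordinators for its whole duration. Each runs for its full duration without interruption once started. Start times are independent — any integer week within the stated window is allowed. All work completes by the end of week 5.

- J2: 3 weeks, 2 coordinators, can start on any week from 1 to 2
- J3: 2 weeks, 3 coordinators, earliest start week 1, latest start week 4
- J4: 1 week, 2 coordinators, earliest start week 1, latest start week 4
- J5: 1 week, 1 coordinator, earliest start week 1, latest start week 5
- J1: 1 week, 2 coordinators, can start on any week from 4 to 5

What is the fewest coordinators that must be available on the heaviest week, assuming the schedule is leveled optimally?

5

Early-start (J2@1, J3@1, J4@1, J5@1, J1@4) gives peak 8: w1:8  w2:5  w3:2  w4:2  w5:0.
Shift J4→3, J5→3.
Schedule J2@1, J3@1, J4@3, J5@3, J1@4: w1:5  w2:5  w3:5  w4:2  w5:0 — peak 5.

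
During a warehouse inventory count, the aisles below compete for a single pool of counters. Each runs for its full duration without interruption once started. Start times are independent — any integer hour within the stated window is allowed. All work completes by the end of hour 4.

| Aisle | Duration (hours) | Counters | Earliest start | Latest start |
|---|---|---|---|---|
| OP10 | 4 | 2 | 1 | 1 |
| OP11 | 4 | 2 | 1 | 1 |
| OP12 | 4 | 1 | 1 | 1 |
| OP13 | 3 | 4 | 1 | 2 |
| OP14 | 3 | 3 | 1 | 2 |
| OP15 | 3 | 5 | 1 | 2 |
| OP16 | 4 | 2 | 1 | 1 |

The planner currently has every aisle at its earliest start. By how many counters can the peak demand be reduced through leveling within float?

Early-start peak: h1:19  h2:19  h3:19  h4:7 ⇒ 19.
Leveled (OP10@1, OP11@1, OP12@1, OP13@1, OP14@1, OP15@1, OP16@1): h1:19  h2:19  h3:19  h4:7 ⇒ 19.
Reduction 19 − 19 = 0.

0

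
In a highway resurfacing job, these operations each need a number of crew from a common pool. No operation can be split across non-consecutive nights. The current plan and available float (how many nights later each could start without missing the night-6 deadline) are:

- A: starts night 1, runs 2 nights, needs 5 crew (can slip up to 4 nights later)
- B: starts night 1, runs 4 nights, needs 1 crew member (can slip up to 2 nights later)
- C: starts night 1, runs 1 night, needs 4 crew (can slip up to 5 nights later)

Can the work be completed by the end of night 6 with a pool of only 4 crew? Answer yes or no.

The minimum achievable peak is 5; 4 < 5, so no feasible schedule stays within the cap.

no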